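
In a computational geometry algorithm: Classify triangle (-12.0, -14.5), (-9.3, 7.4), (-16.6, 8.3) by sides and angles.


Side lengths squared: AB^2=486.9, BC^2=54.1, CA^2=541
Sorted: [54.1, 486.9, 541]
By sides: Scalene, By angles: Right

Scalene, Right


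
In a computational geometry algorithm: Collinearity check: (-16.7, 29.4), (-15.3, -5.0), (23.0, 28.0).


Cross product: ((-15.3)-(-16.7))*(28-29.4) - ((-5)-29.4)*(23-(-16.7))
= 1363.72

No, not collinear


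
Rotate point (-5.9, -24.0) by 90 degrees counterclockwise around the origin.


90° CCW: (x,y) -> (-y, x)
(-5.9,-24) -> (24, -5.9)

(24, -5.9)


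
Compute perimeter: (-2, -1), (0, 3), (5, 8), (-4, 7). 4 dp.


Sides: (-2, -1)->(0, 3): sqrt(20) = 4.472136, (0, 3)->(5, 8): sqrt(50) = 7.071068, (5, 8)->(-4, 7): sqrt(82) = 9.055385, (-4, 7)->(-2, -1): sqrt(68) = 8.246211
Sum = 28.8448
Perimeter = 28.8448

28.8448


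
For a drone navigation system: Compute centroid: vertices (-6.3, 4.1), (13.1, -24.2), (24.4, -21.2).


Centroid = ((x_A+x_B+x_C)/3, (y_A+y_B+y_C)/3)
= (((-6.3)+13.1+24.4)/3, (4.1+(-24.2)+(-21.2))/3)
= (10.4, -13.7667)

(10.4, -13.7667)


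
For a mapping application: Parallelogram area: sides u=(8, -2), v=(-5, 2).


|u x v| = |8*2 - (-2)*(-5)|
= |16 - 10| = 6

6


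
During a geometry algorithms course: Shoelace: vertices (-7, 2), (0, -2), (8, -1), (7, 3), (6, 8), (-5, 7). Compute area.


Shoelace sum: ((-7)*(-2) - 0*2) + (0*(-1) - 8*(-2)) + (8*3 - 7*(-1)) + (7*8 - 6*3) + (6*7 - (-5)*8) + ((-5)*2 - (-7)*7)
= 220
Area = |220|/2 = 110

110


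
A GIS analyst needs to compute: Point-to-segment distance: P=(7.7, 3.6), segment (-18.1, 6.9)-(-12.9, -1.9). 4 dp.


Project P onto AB: t = 1 (clamped to [0,1])
Closest point on segment: (-12.9, -1.9)
Distance: 21.3216

21.3216


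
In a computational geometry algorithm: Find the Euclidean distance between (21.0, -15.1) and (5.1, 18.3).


dx=-15.9, dy=33.4
d^2 = (-15.9)^2 + 33.4^2 = 1368.37
d = sqrt(1368.37) = 36.9915

36.9915


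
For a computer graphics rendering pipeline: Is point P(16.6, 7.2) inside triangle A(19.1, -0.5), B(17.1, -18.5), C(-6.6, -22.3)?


Cross products: AB x AP = -60.4, BC x BP = -610.99, CA x CP = 252.39
All same sign? no

No, outside


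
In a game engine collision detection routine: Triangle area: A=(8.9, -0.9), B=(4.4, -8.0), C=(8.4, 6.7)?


Area = |x_A(y_B-y_C) + x_B(y_C-y_A) + x_C(y_A-y_B)|/2
= |(-130.83) + 33.44 + 59.64|/2
= 37.75/2 = 18.875

18.875


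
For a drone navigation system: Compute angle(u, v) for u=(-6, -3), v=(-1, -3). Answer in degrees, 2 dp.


u.v = 15, |u| = sqrt(45) = 6.7082, |v| = sqrt(10) = 3.1623
cos(theta) = u.v/(|u||v|) = 15/sqrt(450) = 0.707107
theta = acos(0.707107) = 45 degrees

45 degrees


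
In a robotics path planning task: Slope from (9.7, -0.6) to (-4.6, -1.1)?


slope = (y2-y1)/(x2-x1) = ((-1.1)-(-0.6))/((-4.6)-9.7) = (-0.5)/(-14.3) = 0.035

0.035


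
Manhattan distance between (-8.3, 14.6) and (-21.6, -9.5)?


|(-8.3)-(-21.6)| + |14.6-(-9.5)| = 13.3 + 24.1 = 37.4

37.4


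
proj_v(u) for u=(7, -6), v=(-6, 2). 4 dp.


u.v = -54, |v| = sqrt(40) = 6.3246
Scalar projection = u.v / |v| = -54 / sqrt(40) = -8.5381

-8.5381


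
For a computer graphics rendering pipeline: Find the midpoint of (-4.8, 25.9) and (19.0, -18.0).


M = (((-4.8)+19)/2, (25.9+(-18))/2)
= (7.1, 3.95)

(7.1, 3.95)


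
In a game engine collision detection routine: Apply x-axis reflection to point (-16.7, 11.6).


Reflection over x-axis: (x,y) -> (x,-y)
(-16.7, 11.6) -> (-16.7, -11.6)

(-16.7, -11.6)


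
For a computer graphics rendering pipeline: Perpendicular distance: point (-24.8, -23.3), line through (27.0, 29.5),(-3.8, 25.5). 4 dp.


|cross product| = 1419.04
|line direction| = sqrt(964.64) = 31.0587
Distance = 1419.04/sqrt(964.64) = 45.689

45.689


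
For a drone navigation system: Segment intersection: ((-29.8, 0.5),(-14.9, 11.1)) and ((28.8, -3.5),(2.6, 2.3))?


Cross products: d1=235.08, d2=-129.06, d3=-680.76, d4=-316.62
d1*d2 < 0 and d3*d4 < 0? no

No, they don't intersect


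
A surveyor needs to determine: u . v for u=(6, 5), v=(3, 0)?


u . v = u_x*v_x + u_y*v_y = 6*3 + 5*0
= 18 + 0 = 18

18


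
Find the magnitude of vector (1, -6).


|u| = sqrt(1^2 + (-6)^2) = sqrt(37) = 6.0828

6.0828


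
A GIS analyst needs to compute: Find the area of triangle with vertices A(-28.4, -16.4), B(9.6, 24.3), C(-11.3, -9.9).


Area = |x_A(y_B-y_C) + x_B(y_C-y_A) + x_C(y_A-y_B)|/2
= |(-971.28) + 62.4 + 459.91|/2
= 448.97/2 = 224.485

224.485


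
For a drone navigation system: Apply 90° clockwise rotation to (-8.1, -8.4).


90° CW: (x,y) -> (y, -x)
(-8.1,-8.4) -> (-8.4, 8.1)

(-8.4, 8.1)


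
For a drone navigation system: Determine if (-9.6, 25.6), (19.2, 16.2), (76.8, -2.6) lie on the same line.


Cross product: (19.2-(-9.6))*((-2.6)-25.6) - (16.2-25.6)*(76.8-(-9.6))
= 0

Yes, collinear


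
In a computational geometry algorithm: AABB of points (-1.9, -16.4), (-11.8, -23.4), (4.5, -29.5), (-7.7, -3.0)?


x range: [-11.8, 4.5]
y range: [-29.5, -3]
Bounding box: (-11.8,-29.5) to (4.5,-3)

(-11.8,-29.5) to (4.5,-3)


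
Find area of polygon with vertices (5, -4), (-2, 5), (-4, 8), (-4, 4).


Shoelace sum: (5*5 - (-2)*(-4)) + ((-2)*8 - (-4)*5) + ((-4)*4 - (-4)*8) + ((-4)*(-4) - 5*4)
= 33
Area = |33|/2 = 16.5

16.5


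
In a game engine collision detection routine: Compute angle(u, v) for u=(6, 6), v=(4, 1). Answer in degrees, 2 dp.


u.v = 30, |u| = sqrt(72) = 8.4853, |v| = sqrt(17) = 4.1231
cos(theta) = u.v/(|u||v|) = 30/sqrt(1224) = 0.857493
theta = acos(0.857493) = 30.96 degrees

30.96 degrees


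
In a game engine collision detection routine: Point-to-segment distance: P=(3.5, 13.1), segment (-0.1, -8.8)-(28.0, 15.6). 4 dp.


Project P onto AB: t = 0.4589 (clamped to [0,1])
Closest point on segment: (12.7942, 2.3964)
Distance: 14.1757

14.1757


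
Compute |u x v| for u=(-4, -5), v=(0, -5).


|u x v| = |(-4)*(-5) - (-5)*0|
= |20 - 0| = 20

20


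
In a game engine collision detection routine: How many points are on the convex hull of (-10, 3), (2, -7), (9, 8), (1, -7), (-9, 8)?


Convex hull vertices (CCW): (-10, 3), (1, -7), (2, -7), (9, 8), (-9, 8)
Count = 5

5


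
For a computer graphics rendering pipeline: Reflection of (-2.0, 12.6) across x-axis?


Reflection over x-axis: (x,y) -> (x,-y)
(-2, 12.6) -> (-2, -12.6)

(-2, -12.6)


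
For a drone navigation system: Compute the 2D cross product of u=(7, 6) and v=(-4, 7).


u x v = u_x*v_y - u_y*v_x = 7*7 - 6*(-4)
= 49 - (-24) = 73

73


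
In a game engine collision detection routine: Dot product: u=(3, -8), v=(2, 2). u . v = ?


u . v = u_x*v_x + u_y*v_y = 3*2 + (-8)*2
= 6 + (-16) = -10

-10


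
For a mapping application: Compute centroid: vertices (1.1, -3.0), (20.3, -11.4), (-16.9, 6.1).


Centroid = ((x_A+x_B+x_C)/3, (y_A+y_B+y_C)/3)
= ((1.1+20.3+(-16.9))/3, ((-3)+(-11.4)+6.1)/3)
= (1.5, -2.7667)

(1.5, -2.7667)


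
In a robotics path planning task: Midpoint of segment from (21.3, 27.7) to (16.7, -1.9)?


M = ((21.3+16.7)/2, (27.7+(-1.9))/2)
= (19, 12.9)

(19, 12.9)


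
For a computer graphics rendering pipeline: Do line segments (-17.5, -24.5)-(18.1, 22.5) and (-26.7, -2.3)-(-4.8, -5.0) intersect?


Cross products: d1=-461.34, d2=664.08, d3=1222.72, d4=97.3
d1*d2 < 0 and d3*d4 < 0? no

No, they don't intersect


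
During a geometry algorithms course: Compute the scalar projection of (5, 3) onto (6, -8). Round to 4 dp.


u.v = 6, |v| = sqrt(100) = 10
Scalar projection = u.v / |v| = 6 / sqrt(100) = 0.6

0.6


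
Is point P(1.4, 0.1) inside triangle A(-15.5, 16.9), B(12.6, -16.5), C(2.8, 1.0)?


Cross products: AB x AP = 92.38, BC x BP = 33.32, CA x CP = 38.73
All same sign? yes

Yes, inside


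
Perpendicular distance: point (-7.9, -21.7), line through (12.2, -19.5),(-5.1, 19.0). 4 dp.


|cross product| = 811.91
|line direction| = sqrt(1781.54) = 42.2083
Distance = 811.91/sqrt(1781.54) = 19.2358

19.2358


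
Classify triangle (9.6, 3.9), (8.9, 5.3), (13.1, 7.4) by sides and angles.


Side lengths squared: AB^2=2.45, BC^2=22.05, CA^2=24.5
Sorted: [2.45, 22.05, 24.5]
By sides: Scalene, By angles: Right

Scalene, Right


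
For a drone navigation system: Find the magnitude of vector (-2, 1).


|u| = sqrt((-2)^2 + 1^2) = sqrt(5) = 2.2361

2.2361


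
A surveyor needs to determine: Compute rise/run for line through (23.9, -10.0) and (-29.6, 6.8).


slope = (y2-y1)/(x2-x1) = (6.8-(-10))/((-29.6)-23.9) = 16.8/(-53.5) = -0.314

-0.314


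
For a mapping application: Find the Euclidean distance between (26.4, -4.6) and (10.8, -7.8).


dx=-15.6, dy=-3.2
d^2 = (-15.6)^2 + (-3.2)^2 = 253.6
d = sqrt(253.6) = 15.9248

15.9248


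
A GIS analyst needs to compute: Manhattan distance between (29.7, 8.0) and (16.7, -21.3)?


|29.7-16.7| + |8-(-21.3)| = 13 + 29.3 = 42.3

42.3


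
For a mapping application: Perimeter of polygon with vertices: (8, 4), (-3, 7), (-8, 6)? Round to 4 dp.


Sides: (8, 4)->(-3, 7): sqrt(130) = 11.401754, (-3, 7)->(-8, 6): sqrt(26) = 5.09902, (-8, 6)->(8, 4): sqrt(260) = 16.124515
Sum = 32.625289
Perimeter = 32.6253

32.6253


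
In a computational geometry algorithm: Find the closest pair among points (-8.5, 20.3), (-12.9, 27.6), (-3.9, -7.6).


d(P0,P1) = 8.5235, d(P0,P2) = 28.2767, d(P1,P2) = 36.3324
Closest: P0 and P1

Closest pair: (-8.5, 20.3) and (-12.9, 27.6), distance = 8.5235


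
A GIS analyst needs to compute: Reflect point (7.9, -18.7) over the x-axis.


Reflection over x-axis: (x,y) -> (x,-y)
(7.9, -18.7) -> (7.9, 18.7)

(7.9, 18.7)


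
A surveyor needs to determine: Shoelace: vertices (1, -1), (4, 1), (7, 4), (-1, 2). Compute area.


Shoelace sum: (1*1 - 4*(-1)) + (4*4 - 7*1) + (7*2 - (-1)*4) + ((-1)*(-1) - 1*2)
= 31
Area = |31|/2 = 15.5

15.5


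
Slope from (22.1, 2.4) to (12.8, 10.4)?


slope = (y2-y1)/(x2-x1) = (10.4-2.4)/(12.8-22.1) = 8/(-9.3) = -0.8602

-0.8602


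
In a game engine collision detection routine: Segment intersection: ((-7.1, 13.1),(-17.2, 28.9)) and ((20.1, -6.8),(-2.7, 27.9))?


Cross products: d1=490.12, d2=480.35, d3=-228.77, d4=-219
d1*d2 < 0 and d3*d4 < 0? no

No, they don't intersect


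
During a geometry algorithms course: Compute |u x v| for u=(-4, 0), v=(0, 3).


|u x v| = |(-4)*3 - 0*0|
= |(-12) - 0| = 12

12


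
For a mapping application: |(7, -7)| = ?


|u| = sqrt(7^2 + (-7)^2) = sqrt(98) = 9.8995

9.8995


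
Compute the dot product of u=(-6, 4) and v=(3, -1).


u . v = u_x*v_x + u_y*v_y = (-6)*3 + 4*(-1)
= (-18) + (-4) = -22

-22


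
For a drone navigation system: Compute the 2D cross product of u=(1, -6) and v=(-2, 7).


u x v = u_x*v_y - u_y*v_x = 1*7 - (-6)*(-2)
= 7 - 12 = -5

-5


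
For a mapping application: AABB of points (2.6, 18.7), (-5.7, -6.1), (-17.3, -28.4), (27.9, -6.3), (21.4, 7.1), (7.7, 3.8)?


x range: [-17.3, 27.9]
y range: [-28.4, 18.7]
Bounding box: (-17.3,-28.4) to (27.9,18.7)

(-17.3,-28.4) to (27.9,18.7)


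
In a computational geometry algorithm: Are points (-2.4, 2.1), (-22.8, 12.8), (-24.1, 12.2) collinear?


Cross product: ((-22.8)-(-2.4))*(12.2-2.1) - (12.8-2.1)*((-24.1)-(-2.4))
= 26.15

No, not collinear


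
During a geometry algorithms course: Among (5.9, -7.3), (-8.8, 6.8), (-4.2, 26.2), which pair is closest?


d(P0,P1) = 20.3691, d(P0,P2) = 34.9894, d(P1,P2) = 19.9379
Closest: P1 and P2

Closest pair: (-8.8, 6.8) and (-4.2, 26.2), distance = 19.9379


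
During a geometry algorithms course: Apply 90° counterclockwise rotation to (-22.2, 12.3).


90° CCW: (x,y) -> (-y, x)
(-22.2,12.3) -> (-12.3, -22.2)

(-12.3, -22.2)


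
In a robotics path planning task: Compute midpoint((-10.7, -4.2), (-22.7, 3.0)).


M = (((-10.7)+(-22.7))/2, ((-4.2)+3)/2)
= (-16.7, -0.6)

(-16.7, -0.6)


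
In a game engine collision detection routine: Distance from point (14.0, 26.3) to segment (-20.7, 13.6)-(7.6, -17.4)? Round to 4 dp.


Project P onto AB: t = 0.3339 (clamped to [0,1])
Closest point on segment: (-11.2504, 3.2488)
Distance: 34.1897

34.1897


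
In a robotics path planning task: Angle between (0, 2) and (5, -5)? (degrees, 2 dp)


u.v = -10, |u| = sqrt(4) = 2, |v| = sqrt(50) = 7.0711
cos(theta) = u.v/(|u||v|) = -10/sqrt(200) = -0.707107
theta = acos(-0.707107) = 135 degrees

135 degrees


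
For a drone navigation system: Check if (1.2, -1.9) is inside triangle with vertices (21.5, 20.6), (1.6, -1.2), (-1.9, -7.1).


Cross products: AB x AP = 5.21, BC x BP = 0.09, CA x CP = 35.81
All same sign? yes

Yes, inside


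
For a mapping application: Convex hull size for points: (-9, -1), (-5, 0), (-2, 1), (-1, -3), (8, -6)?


Convex hull vertices (CCW): (-9, -1), (8, -6), (-2, 1)
Count = 3

3


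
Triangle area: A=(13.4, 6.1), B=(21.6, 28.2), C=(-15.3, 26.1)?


Area = |x_A(y_B-y_C) + x_B(y_C-y_A) + x_C(y_A-y_B)|/2
= |28.14 + 432 + 338.13|/2
= 798.27/2 = 399.135

399.135


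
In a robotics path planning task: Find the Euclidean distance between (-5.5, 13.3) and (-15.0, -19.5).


dx=-9.5, dy=-32.8
d^2 = (-9.5)^2 + (-32.8)^2 = 1166.09
d = sqrt(1166.09) = 34.1481

34.1481


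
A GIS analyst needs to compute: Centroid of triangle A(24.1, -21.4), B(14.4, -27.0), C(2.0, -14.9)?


Centroid = ((x_A+x_B+x_C)/3, (y_A+y_B+y_C)/3)
= ((24.1+14.4+2)/3, ((-21.4)+(-27)+(-14.9))/3)
= (13.5, -21.1)

(13.5, -21.1)


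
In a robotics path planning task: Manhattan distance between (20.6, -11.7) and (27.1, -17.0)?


|20.6-27.1| + |(-11.7)-(-17)| = 6.5 + 5.3 = 11.8

11.8


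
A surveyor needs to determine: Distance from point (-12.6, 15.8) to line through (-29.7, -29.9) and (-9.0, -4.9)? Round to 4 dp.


|cross product| = 518.49
|line direction| = sqrt(1053.49) = 32.4575
Distance = 518.49/sqrt(1053.49) = 15.9744

15.9744


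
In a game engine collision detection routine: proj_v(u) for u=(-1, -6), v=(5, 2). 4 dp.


u.v = -17, |v| = sqrt(29) = 5.3852
Scalar projection = u.v / |v| = -17 / sqrt(29) = -3.1568

-3.1568


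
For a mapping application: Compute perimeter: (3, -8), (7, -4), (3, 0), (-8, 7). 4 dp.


Sides: (3, -8)->(7, -4): sqrt(32) = 5.656854, (7, -4)->(3, 0): sqrt(32) = 5.656854, (3, 0)->(-8, 7): sqrt(170) = 13.038405, (-8, 7)->(3, -8): sqrt(346) = 18.601075
Sum = 42.953188
Perimeter = 42.9532

42.9532


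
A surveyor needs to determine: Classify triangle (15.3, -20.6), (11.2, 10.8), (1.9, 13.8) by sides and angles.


Side lengths squared: AB^2=1002.77, BC^2=95.49, CA^2=1362.92
Sorted: [95.49, 1002.77, 1362.92]
By sides: Scalene, By angles: Obtuse

Scalene, Obtuse


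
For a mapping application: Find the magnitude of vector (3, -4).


|u| = sqrt(3^2 + (-4)^2) = sqrt(25) = 5

5


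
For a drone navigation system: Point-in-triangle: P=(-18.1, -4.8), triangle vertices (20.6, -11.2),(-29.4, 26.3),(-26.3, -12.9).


Cross products: AB x AP = 1131.25, BC x BP = 346.55, CA x CP = 365.95
All same sign? yes

Yes, inside


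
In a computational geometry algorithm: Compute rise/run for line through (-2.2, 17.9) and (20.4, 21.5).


slope = (y2-y1)/(x2-x1) = (21.5-17.9)/(20.4-(-2.2)) = 3.6/22.6 = 0.1593

0.1593


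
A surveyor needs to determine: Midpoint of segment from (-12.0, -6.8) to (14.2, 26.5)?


M = (((-12)+14.2)/2, ((-6.8)+26.5)/2)
= (1.1, 9.85)

(1.1, 9.85)


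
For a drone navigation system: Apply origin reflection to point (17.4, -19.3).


Reflection over origin: (x,y) -> (-x,-y)
(17.4, -19.3) -> (-17.4, 19.3)

(-17.4, 19.3)


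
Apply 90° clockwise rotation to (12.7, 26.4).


90° CW: (x,y) -> (y, -x)
(12.7,26.4) -> (26.4, -12.7)

(26.4, -12.7)


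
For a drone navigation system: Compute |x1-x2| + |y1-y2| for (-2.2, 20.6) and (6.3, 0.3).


|(-2.2)-6.3| + |20.6-0.3| = 8.5 + 20.3 = 28.8

28.8


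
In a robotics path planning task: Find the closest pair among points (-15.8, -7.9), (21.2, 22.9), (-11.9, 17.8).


d(P0,P1) = 48.1419, d(P0,P2) = 25.9942, d(P1,P2) = 33.4906
Closest: P0 and P2

Closest pair: (-15.8, -7.9) and (-11.9, 17.8), distance = 25.9942


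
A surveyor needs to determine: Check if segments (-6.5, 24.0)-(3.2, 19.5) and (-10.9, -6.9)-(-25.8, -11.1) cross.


Cross products: d1=-441.93, d2=-334.14, d3=-319.53, d4=-427.32
d1*d2 < 0 and d3*d4 < 0? no

No, they don't intersect


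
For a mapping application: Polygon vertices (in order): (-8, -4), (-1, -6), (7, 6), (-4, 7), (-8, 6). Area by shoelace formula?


Shoelace sum: ((-8)*(-6) - (-1)*(-4)) + ((-1)*6 - 7*(-6)) + (7*7 - (-4)*6) + ((-4)*6 - (-8)*7) + ((-8)*(-4) - (-8)*6)
= 265
Area = |265|/2 = 132.5

132.5


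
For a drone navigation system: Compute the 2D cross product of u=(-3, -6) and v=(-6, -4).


u x v = u_x*v_y - u_y*v_x = (-3)*(-4) - (-6)*(-6)
= 12 - 36 = -24

-24


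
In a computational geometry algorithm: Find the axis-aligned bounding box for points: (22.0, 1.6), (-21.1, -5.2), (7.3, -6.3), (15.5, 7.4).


x range: [-21.1, 22]
y range: [-6.3, 7.4]
Bounding box: (-21.1,-6.3) to (22,7.4)

(-21.1,-6.3) to (22,7.4)


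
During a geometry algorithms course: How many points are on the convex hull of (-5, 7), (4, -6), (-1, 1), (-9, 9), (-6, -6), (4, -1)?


Convex hull vertices (CCW): (-9, 9), (-6, -6), (4, -6), (4, -1), (-5, 7)
Count = 5

5


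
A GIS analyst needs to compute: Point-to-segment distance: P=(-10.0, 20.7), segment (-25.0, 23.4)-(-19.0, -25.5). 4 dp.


Project P onto AB: t = 0.0915 (clamped to [0,1])
Closest point on segment: (-24.4511, 18.9269)
Distance: 14.5595

14.5595


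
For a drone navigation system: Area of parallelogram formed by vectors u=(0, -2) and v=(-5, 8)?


|u x v| = |0*8 - (-2)*(-5)|
= |0 - 10| = 10

10


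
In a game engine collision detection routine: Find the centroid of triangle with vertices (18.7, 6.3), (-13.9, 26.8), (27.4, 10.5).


Centroid = ((x_A+x_B+x_C)/3, (y_A+y_B+y_C)/3)
= ((18.7+(-13.9)+27.4)/3, (6.3+26.8+10.5)/3)
= (10.7333, 14.5333)

(10.7333, 14.5333)


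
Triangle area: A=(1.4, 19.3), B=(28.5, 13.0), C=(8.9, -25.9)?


Area = |x_A(y_B-y_C) + x_B(y_C-y_A) + x_C(y_A-y_B)|/2
= |54.46 + (-1288.2) + 56.07|/2
= 1177.67/2 = 588.835

588.835


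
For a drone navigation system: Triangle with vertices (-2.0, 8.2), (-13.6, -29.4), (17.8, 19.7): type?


Side lengths squared: AB^2=1548.32, BC^2=3396.77, CA^2=524.29
Sorted: [524.29, 1548.32, 3396.77]
By sides: Scalene, By angles: Obtuse

Scalene, Obtuse


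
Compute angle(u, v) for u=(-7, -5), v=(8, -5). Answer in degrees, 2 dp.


u.v = -31, |u| = sqrt(74) = 8.6023, |v| = sqrt(89) = 9.434
cos(theta) = u.v/(|u||v|) = -31/sqrt(6586) = -0.381989
theta = acos(-0.381989) = 112.46 degrees

112.46 degrees


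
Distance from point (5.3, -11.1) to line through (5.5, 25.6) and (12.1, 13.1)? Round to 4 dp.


|cross product| = 244.72
|line direction| = sqrt(199.81) = 14.1354
Distance = 244.72/sqrt(199.81) = 17.3125

17.3125


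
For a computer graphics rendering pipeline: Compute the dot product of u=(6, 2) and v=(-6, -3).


u . v = u_x*v_x + u_y*v_y = 6*(-6) + 2*(-3)
= (-36) + (-6) = -42

-42


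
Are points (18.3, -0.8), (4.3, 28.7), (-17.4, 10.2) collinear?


Cross product: (4.3-18.3)*(10.2-(-0.8)) - (28.7-(-0.8))*((-17.4)-18.3)
= 899.15

No, not collinear


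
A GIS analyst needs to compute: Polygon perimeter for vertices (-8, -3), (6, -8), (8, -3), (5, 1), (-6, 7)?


Sides: (-8, -3)->(6, -8): sqrt(221) = 14.866069, (6, -8)->(8, -3): sqrt(29) = 5.385165, (8, -3)->(5, 1): sqrt(25) = 5, (5, 1)->(-6, 7): sqrt(157) = 12.529964, (-6, 7)->(-8, -3): sqrt(104) = 10.198039
Sum = 47.979237
Perimeter = 47.9792

47.9792


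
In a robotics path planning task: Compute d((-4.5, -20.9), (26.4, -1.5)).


dx=30.9, dy=19.4
d^2 = 30.9^2 + 19.4^2 = 1331.17
d = sqrt(1331.17) = 36.4852

36.4852


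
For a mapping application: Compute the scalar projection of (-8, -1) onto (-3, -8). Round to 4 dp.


u.v = 32, |v| = sqrt(73) = 8.544
Scalar projection = u.v / |v| = 32 / sqrt(73) = 3.7453

3.7453


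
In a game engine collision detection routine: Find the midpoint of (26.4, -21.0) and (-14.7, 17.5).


M = ((26.4+(-14.7))/2, ((-21)+17.5)/2)
= (5.85, -1.75)

(5.85, -1.75)


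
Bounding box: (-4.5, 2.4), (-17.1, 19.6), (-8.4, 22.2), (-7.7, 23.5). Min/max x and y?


x range: [-17.1, -4.5]
y range: [2.4, 23.5]
Bounding box: (-17.1,2.4) to (-4.5,23.5)

(-17.1,2.4) to (-4.5,23.5)


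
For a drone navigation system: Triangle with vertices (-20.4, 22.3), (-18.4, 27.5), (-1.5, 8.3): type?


Side lengths squared: AB^2=31.04, BC^2=654.25, CA^2=553.21
Sorted: [31.04, 553.21, 654.25]
By sides: Scalene, By angles: Obtuse

Scalene, Obtuse


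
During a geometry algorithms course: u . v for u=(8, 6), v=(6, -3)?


u . v = u_x*v_x + u_y*v_y = 8*6 + 6*(-3)
= 48 + (-18) = 30

30


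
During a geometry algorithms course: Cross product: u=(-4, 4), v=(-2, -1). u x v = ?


u x v = u_x*v_y - u_y*v_x = (-4)*(-1) - 4*(-2)
= 4 - (-8) = 12

12


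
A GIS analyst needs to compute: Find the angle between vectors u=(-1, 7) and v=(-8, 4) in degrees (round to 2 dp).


u.v = 36, |u| = sqrt(50) = 7.0711, |v| = sqrt(80) = 8.9443
cos(theta) = u.v/(|u||v|) = 36/sqrt(4000) = 0.56921
theta = acos(0.56921) = 55.3 degrees

55.3 degrees


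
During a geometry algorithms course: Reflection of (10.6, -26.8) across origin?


Reflection over origin: (x,y) -> (-x,-y)
(10.6, -26.8) -> (-10.6, 26.8)

(-10.6, 26.8)


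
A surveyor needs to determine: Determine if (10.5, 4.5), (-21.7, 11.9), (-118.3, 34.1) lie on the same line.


Cross product: ((-21.7)-10.5)*(34.1-4.5) - (11.9-4.5)*((-118.3)-10.5)
= 0

Yes, collinear


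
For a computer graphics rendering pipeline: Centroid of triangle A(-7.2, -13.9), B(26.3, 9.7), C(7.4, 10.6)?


Centroid = ((x_A+x_B+x_C)/3, (y_A+y_B+y_C)/3)
= (((-7.2)+26.3+7.4)/3, ((-13.9)+9.7+10.6)/3)
= (8.8333, 2.1333)

(8.8333, 2.1333)


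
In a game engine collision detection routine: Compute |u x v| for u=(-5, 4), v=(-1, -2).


|u x v| = |(-5)*(-2) - 4*(-1)|
= |10 - (-4)| = 14

14


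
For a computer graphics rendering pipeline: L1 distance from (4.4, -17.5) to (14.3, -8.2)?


|4.4-14.3| + |(-17.5)-(-8.2)| = 9.9 + 9.3 = 19.2

19.2


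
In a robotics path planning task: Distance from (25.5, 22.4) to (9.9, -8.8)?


dx=-15.6, dy=-31.2
d^2 = (-15.6)^2 + (-31.2)^2 = 1216.8
d = sqrt(1216.8) = 34.8827

34.8827


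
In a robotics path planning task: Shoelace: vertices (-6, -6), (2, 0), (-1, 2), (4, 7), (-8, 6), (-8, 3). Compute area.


Shoelace sum: ((-6)*0 - 2*(-6)) + (2*2 - (-1)*0) + ((-1)*7 - 4*2) + (4*6 - (-8)*7) + ((-8)*3 - (-8)*6) + ((-8)*(-6) - (-6)*3)
= 171
Area = |171|/2 = 85.5

85.5


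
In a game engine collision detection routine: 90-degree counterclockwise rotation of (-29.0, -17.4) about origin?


90° CCW: (x,y) -> (-y, x)
(-29,-17.4) -> (17.4, -29)

(17.4, -29)


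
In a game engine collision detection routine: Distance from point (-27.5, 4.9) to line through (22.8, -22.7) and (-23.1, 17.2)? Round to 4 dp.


|cross product| = 740.13
|line direction| = sqrt(3698.82) = 60.8179
Distance = 740.13/sqrt(3698.82) = 12.1696

12.1696


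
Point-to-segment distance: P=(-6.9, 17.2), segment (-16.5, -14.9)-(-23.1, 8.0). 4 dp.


Project P onto AB: t = 1 (clamped to [0,1])
Closest point on segment: (-23.1, 8)
Distance: 18.6301

18.6301


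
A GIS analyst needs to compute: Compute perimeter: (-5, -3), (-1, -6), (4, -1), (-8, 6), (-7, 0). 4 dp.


Sides: (-5, -3)->(-1, -6): sqrt(25) = 5, (-1, -6)->(4, -1): sqrt(50) = 7.071068, (4, -1)->(-8, 6): sqrt(193) = 13.892444, (-8, 6)->(-7, 0): sqrt(37) = 6.082763, (-7, 0)->(-5, -3): sqrt(13) = 3.605551
Sum = 35.651826
Perimeter = 35.6518

35.6518


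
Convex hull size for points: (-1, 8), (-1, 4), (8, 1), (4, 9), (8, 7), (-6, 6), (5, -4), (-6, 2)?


Convex hull vertices (CCW): (-6, 2), (5, -4), (8, 1), (8, 7), (4, 9), (-1, 8), (-6, 6)
Count = 7

7


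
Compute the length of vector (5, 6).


|u| = sqrt(5^2 + 6^2) = sqrt(61) = 7.8102

7.8102


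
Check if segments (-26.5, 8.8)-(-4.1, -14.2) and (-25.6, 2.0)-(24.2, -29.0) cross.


Cross products: d1=310.74, d2=-140.26, d3=-131.62, d4=319.38
d1*d2 < 0 and d3*d4 < 0? yes

Yes, they intersect


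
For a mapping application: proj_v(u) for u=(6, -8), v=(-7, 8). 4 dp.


u.v = -106, |v| = sqrt(113) = 10.6301
Scalar projection = u.v / |v| = -106 / sqrt(113) = -9.9716

-9.9716


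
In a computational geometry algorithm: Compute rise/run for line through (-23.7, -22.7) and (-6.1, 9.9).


slope = (y2-y1)/(x2-x1) = (9.9-(-22.7))/((-6.1)-(-23.7)) = 32.6/17.6 = 1.8523

1.8523


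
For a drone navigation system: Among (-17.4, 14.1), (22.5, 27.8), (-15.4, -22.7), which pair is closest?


d(P0,P1) = 42.1865, d(P0,P2) = 36.8543, d(P1,P2) = 63.14
Closest: P0 and P2

Closest pair: (-17.4, 14.1) and (-15.4, -22.7), distance = 36.8543


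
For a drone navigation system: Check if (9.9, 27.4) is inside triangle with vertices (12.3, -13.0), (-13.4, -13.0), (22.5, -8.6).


Cross products: AB x AP = -1038.28, BC x BP = 1347.84, CA x CP = -422.64
All same sign? no

No, outside


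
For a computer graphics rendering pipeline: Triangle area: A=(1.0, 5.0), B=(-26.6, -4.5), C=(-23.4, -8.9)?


Area = |x_A(y_B-y_C) + x_B(y_C-y_A) + x_C(y_A-y_B)|/2
= |4.4 + 369.74 + (-222.3)|/2
= 151.84/2 = 75.92

75.92


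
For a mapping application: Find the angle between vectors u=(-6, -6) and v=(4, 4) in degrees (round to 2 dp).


u.v = -48, |u| = sqrt(72) = 8.4853, |v| = sqrt(32) = 5.6569
cos(theta) = u.v/(|u||v|) = -48/sqrt(2304) = -1
theta = acos(-1) = 180 degrees

180 degrees


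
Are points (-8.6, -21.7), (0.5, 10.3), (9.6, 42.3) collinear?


Cross product: (0.5-(-8.6))*(42.3-(-21.7)) - (10.3-(-21.7))*(9.6-(-8.6))
= 0

Yes, collinear


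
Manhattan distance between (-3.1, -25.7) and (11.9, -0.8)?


|(-3.1)-11.9| + |(-25.7)-(-0.8)| = 15 + 24.9 = 39.9

39.9


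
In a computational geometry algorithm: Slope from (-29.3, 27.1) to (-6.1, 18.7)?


slope = (y2-y1)/(x2-x1) = (18.7-27.1)/((-6.1)-(-29.3)) = (-8.4)/23.2 = -0.3621

-0.3621


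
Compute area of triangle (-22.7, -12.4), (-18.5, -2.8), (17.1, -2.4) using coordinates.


Area = |x_A(y_B-y_C) + x_B(y_C-y_A) + x_C(y_A-y_B)|/2
= |9.08 + (-185) + (-164.16)|/2
= 340.08/2 = 170.04

170.04


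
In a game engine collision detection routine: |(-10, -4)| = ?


|u| = sqrt((-10)^2 + (-4)^2) = sqrt(116) = 10.7703

10.7703


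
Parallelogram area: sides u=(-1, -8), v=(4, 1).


|u x v| = |(-1)*1 - (-8)*4|
= |(-1) - (-32)| = 31

31


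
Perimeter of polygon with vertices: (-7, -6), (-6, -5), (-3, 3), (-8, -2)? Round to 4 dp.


Sides: (-7, -6)->(-6, -5): sqrt(2) = 1.414214, (-6, -5)->(-3, 3): sqrt(73) = 8.544004, (-3, 3)->(-8, -2): sqrt(50) = 7.071068, (-8, -2)->(-7, -6): sqrt(17) = 4.123106
Sum = 21.152392
Perimeter = 21.1524

21.1524


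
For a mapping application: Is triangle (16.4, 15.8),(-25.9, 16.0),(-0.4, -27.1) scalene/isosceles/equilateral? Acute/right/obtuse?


Side lengths squared: AB^2=1789.33, BC^2=2507.86, CA^2=2122.65
Sorted: [1789.33, 2122.65, 2507.86]
By sides: Scalene, By angles: Acute

Scalene, Acute


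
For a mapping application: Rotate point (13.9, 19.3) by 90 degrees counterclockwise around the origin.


90° CCW: (x,y) -> (-y, x)
(13.9,19.3) -> (-19.3, 13.9)

(-19.3, 13.9)


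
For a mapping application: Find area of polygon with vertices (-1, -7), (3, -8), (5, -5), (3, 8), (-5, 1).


Shoelace sum: ((-1)*(-8) - 3*(-7)) + (3*(-5) - 5*(-8)) + (5*8 - 3*(-5)) + (3*1 - (-5)*8) + ((-5)*(-7) - (-1)*1)
= 188
Area = |188|/2 = 94

94


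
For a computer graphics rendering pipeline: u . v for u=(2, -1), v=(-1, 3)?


u . v = u_x*v_x + u_y*v_y = 2*(-1) + (-1)*3
= (-2) + (-3) = -5

-5


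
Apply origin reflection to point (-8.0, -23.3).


Reflection over origin: (x,y) -> (-x,-y)
(-8, -23.3) -> (8, 23.3)

(8, 23.3)


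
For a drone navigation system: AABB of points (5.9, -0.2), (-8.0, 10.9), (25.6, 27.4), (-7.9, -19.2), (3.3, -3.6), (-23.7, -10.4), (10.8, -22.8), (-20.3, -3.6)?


x range: [-23.7, 25.6]
y range: [-22.8, 27.4]
Bounding box: (-23.7,-22.8) to (25.6,27.4)

(-23.7,-22.8) to (25.6,27.4)


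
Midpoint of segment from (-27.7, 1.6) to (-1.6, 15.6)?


M = (((-27.7)+(-1.6))/2, (1.6+15.6)/2)
= (-14.65, 8.6)

(-14.65, 8.6)


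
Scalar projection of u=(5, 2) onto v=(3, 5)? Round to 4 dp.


u.v = 25, |v| = sqrt(34) = 5.831
Scalar projection = u.v / |v| = 25 / sqrt(34) = 4.2875

4.2875


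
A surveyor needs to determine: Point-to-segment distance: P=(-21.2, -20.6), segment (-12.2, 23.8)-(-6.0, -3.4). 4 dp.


Project P onto AB: t = 1 (clamped to [0,1])
Closest point on segment: (-6, -3.4)
Distance: 22.9539

22.9539


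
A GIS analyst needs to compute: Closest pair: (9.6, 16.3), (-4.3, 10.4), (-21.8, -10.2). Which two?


d(P0,P1) = 15.1003, d(P0,P2) = 41.0878, d(P1,P2) = 27.0298
Closest: P0 and P1

Closest pair: (9.6, 16.3) and (-4.3, 10.4), distance = 15.1003


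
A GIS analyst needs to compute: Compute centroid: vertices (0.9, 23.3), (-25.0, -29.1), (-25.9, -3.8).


Centroid = ((x_A+x_B+x_C)/3, (y_A+y_B+y_C)/3)
= ((0.9+(-25)+(-25.9))/3, (23.3+(-29.1)+(-3.8))/3)
= (-16.6667, -3.2)

(-16.6667, -3.2)


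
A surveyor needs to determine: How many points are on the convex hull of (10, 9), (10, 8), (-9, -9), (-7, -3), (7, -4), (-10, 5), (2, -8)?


Convex hull vertices (CCW): (-10, 5), (-9, -9), (2, -8), (7, -4), (10, 8), (10, 9)
Count = 6

6


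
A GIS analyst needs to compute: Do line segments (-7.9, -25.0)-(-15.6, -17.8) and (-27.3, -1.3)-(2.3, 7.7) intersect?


Cross products: d1=-876.12, d2=-593.7, d3=-42.81, d4=-325.23
d1*d2 < 0 and d3*d4 < 0? no

No, they don't intersect


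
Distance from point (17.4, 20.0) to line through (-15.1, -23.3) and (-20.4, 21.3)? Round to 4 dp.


|cross product| = 1678.99
|line direction| = sqrt(2017.25) = 44.9138
Distance = 1678.99/sqrt(2017.25) = 37.3825

37.3825


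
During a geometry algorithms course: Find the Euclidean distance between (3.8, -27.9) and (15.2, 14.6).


dx=11.4, dy=42.5
d^2 = 11.4^2 + 42.5^2 = 1936.21
d = sqrt(1936.21) = 44.0024

44.0024


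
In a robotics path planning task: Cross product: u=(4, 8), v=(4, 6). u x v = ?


u x v = u_x*v_y - u_y*v_x = 4*6 - 8*4
= 24 - 32 = -8

-8


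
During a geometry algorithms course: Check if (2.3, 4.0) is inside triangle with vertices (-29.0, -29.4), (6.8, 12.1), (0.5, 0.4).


Cross products: AB x AP = -103.23, BC x BP = -1.62, CA x CP = -52.56
All same sign? yes

Yes, inside


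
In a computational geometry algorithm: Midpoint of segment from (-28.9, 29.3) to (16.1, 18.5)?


M = (((-28.9)+16.1)/2, (29.3+18.5)/2)
= (-6.4, 23.9)

(-6.4, 23.9)


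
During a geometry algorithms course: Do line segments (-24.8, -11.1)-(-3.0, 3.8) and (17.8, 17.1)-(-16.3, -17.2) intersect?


Cross products: d1=-499.56, d2=-259.91, d3=-19.98, d4=-259.63
d1*d2 < 0 and d3*d4 < 0? no

No, they don't intersect


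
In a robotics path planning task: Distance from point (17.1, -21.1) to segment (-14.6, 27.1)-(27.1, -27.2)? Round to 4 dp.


Project P onto AB: t = 0.8404 (clamped to [0,1])
Closest point on segment: (20.4436, -18.5323)
Distance: 4.2158

4.2158


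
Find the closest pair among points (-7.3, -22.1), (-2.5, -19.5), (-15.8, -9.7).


d(P0,P1) = 5.4589, d(P0,P2) = 15.0336, d(P1,P2) = 16.5206
Closest: P0 and P1

Closest pair: (-7.3, -22.1) and (-2.5, -19.5), distance = 5.4589


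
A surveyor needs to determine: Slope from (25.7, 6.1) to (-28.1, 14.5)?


slope = (y2-y1)/(x2-x1) = (14.5-6.1)/((-28.1)-25.7) = 8.4/(-53.8) = -0.1561

-0.1561


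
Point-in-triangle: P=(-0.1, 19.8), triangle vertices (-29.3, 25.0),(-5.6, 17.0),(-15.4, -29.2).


Cross products: AB x AP = 110.36, BC x BP = 226.66, CA x CP = -1510.36
All same sign? no

No, outside


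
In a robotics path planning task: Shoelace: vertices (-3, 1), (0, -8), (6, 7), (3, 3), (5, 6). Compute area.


Shoelace sum: ((-3)*(-8) - 0*1) + (0*7 - 6*(-8)) + (6*3 - 3*7) + (3*6 - 5*3) + (5*1 - (-3)*6)
= 95
Area = |95|/2 = 47.5

47.5


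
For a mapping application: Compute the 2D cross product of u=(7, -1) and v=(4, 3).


u x v = u_x*v_y - u_y*v_x = 7*3 - (-1)*4
= 21 - (-4) = 25

25


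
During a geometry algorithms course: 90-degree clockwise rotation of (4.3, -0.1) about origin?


90° CW: (x,y) -> (y, -x)
(4.3,-0.1) -> (-0.1, -4.3)

(-0.1, -4.3)


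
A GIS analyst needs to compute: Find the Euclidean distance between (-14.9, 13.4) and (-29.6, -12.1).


dx=-14.7, dy=-25.5
d^2 = (-14.7)^2 + (-25.5)^2 = 866.34
d = sqrt(866.34) = 29.4337

29.4337


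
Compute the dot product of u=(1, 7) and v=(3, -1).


u . v = u_x*v_x + u_y*v_y = 1*3 + 7*(-1)
= 3 + (-7) = -4

-4


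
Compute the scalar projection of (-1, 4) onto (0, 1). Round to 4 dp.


u.v = 4, |v| = sqrt(1) = 1
Scalar projection = u.v / |v| = 4 / sqrt(1) = 4

4


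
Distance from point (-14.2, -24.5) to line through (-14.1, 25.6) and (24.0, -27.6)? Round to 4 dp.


|cross product| = 1914.13
|line direction| = sqrt(4281.85) = 65.4358
Distance = 1914.13/sqrt(4281.85) = 29.252

29.252


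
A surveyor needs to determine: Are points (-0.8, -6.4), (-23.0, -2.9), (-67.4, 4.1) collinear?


Cross product: ((-23)-(-0.8))*(4.1-(-6.4)) - ((-2.9)-(-6.4))*((-67.4)-(-0.8))
= 0

Yes, collinear


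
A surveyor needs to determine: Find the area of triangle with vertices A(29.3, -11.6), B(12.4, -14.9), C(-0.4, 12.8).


Area = |x_A(y_B-y_C) + x_B(y_C-y_A) + x_C(y_A-y_B)|/2
= |(-811.61) + 302.56 + (-1.32)|/2
= 510.37/2 = 255.185

255.185


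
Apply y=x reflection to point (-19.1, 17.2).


Reflection over y=x: (x,y) -> (y,x)
(-19.1, 17.2) -> (17.2, -19.1)

(17.2, -19.1)


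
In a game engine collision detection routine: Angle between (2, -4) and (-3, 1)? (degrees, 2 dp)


u.v = -10, |u| = sqrt(20) = 4.4721, |v| = sqrt(10) = 3.1623
cos(theta) = u.v/(|u||v|) = -10/sqrt(200) = -0.707107
theta = acos(-0.707107) = 135 degrees

135 degrees


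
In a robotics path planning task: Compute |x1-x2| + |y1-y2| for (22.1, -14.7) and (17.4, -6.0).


|22.1-17.4| + |(-14.7)-(-6)| = 4.7 + 8.7 = 13.4

13.4


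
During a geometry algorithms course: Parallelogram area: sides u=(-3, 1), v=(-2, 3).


|u x v| = |(-3)*3 - 1*(-2)|
= |(-9) - (-2)| = 7

7


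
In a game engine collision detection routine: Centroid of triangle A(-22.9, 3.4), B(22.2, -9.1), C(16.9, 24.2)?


Centroid = ((x_A+x_B+x_C)/3, (y_A+y_B+y_C)/3)
= (((-22.9)+22.2+16.9)/3, (3.4+(-9.1)+24.2)/3)
= (5.4, 6.1667)

(5.4, 6.1667)


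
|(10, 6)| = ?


|u| = sqrt(10^2 + 6^2) = sqrt(136) = 11.6619

11.6619


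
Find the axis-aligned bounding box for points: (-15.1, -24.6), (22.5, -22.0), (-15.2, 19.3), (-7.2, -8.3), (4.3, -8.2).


x range: [-15.2, 22.5]
y range: [-24.6, 19.3]
Bounding box: (-15.2,-24.6) to (22.5,19.3)

(-15.2,-24.6) to (22.5,19.3)


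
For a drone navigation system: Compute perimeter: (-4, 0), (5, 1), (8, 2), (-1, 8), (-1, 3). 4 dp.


Sides: (-4, 0)->(5, 1): sqrt(82) = 9.055385, (5, 1)->(8, 2): sqrt(10) = 3.162278, (8, 2)->(-1, 8): sqrt(117) = 10.816654, (-1, 8)->(-1, 3): sqrt(25) = 5, (-1, 3)->(-4, 0): sqrt(18) = 4.242641
Sum = 32.276958
Perimeter = 32.277

32.277


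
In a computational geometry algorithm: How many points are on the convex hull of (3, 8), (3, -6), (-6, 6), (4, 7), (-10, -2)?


Convex hull vertices (CCW): (-10, -2), (3, -6), (4, 7), (3, 8), (-6, 6)
Count = 5

5


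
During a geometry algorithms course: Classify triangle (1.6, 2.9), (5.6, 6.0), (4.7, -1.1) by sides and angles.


Side lengths squared: AB^2=25.61, BC^2=51.22, CA^2=25.61
Sorted: [25.61, 25.61, 51.22]
By sides: Isosceles, By angles: Right

Isosceles, Right


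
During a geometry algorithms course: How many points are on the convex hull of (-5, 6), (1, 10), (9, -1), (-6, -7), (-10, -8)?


Convex hull vertices (CCW): (-10, -8), (-6, -7), (9, -1), (1, 10), (-5, 6)
Count = 5

5


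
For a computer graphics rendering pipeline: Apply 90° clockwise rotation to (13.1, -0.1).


90° CW: (x,y) -> (y, -x)
(13.1,-0.1) -> (-0.1, -13.1)

(-0.1, -13.1)


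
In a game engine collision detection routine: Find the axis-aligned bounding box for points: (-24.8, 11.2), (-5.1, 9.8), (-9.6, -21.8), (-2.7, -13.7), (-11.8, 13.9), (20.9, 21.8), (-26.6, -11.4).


x range: [-26.6, 20.9]
y range: [-21.8, 21.8]
Bounding box: (-26.6,-21.8) to (20.9,21.8)

(-26.6,-21.8) to (20.9,21.8)


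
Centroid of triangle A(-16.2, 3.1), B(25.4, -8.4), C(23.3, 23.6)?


Centroid = ((x_A+x_B+x_C)/3, (y_A+y_B+y_C)/3)
= (((-16.2)+25.4+23.3)/3, (3.1+(-8.4)+23.6)/3)
= (10.8333, 6.1)

(10.8333, 6.1)


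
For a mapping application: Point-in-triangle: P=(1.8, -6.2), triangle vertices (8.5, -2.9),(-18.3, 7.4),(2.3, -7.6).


Cross products: AB x AP = 157.45, BC x BP = 21.34, CA x CP = 11.03
All same sign? yes

Yes, inside


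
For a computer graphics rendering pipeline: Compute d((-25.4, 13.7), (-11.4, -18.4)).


dx=14, dy=-32.1
d^2 = 14^2 + (-32.1)^2 = 1226.41
d = sqrt(1226.41) = 35.0201

35.0201


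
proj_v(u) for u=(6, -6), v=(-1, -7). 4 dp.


u.v = 36, |v| = sqrt(50) = 7.0711
Scalar projection = u.v / |v| = 36 / sqrt(50) = 5.0912

5.0912


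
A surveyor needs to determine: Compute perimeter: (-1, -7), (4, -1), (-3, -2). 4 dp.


Sides: (-1, -7)->(4, -1): sqrt(61) = 7.81025, (4, -1)->(-3, -2): sqrt(50) = 7.071068, (-3, -2)->(-1, -7): sqrt(29) = 5.385165
Sum = 20.266483
Perimeter = 20.2665

20.2665


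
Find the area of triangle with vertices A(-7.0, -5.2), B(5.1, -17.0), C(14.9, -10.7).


Area = |x_A(y_B-y_C) + x_B(y_C-y_A) + x_C(y_A-y_B)|/2
= |44.1 + (-28.05) + 175.82|/2
= 191.87/2 = 95.935

95.935


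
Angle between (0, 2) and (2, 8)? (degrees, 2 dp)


u.v = 16, |u| = sqrt(4) = 2, |v| = sqrt(68) = 8.2462
cos(theta) = u.v/(|u||v|) = 16/sqrt(272) = 0.970143
theta = acos(0.970143) = 14.04 degrees

14.04 degrees


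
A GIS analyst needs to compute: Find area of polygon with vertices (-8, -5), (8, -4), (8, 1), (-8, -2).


Shoelace sum: ((-8)*(-4) - 8*(-5)) + (8*1 - 8*(-4)) + (8*(-2) - (-8)*1) + ((-8)*(-5) - (-8)*(-2))
= 128
Area = |128|/2 = 64

64


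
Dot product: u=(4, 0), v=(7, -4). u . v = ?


u . v = u_x*v_x + u_y*v_y = 4*7 + 0*(-4)
= 28 + 0 = 28

28


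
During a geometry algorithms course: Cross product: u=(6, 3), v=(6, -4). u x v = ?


u x v = u_x*v_y - u_y*v_x = 6*(-4) - 3*6
= (-24) - 18 = -42

-42


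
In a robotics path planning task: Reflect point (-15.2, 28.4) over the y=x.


Reflection over y=x: (x,y) -> (y,x)
(-15.2, 28.4) -> (28.4, -15.2)

(28.4, -15.2)


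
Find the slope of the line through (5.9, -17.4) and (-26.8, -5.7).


slope = (y2-y1)/(x2-x1) = ((-5.7)-(-17.4))/((-26.8)-5.9) = 11.7/(-32.7) = -0.3578

-0.3578


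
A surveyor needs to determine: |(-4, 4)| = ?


|u| = sqrt((-4)^2 + 4^2) = sqrt(32) = 5.6569

5.6569


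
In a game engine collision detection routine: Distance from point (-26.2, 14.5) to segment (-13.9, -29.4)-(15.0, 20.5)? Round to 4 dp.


Project P onto AB: t = 0.5519 (clamped to [0,1])
Closest point on segment: (2.0495, -1.8609)
Distance: 32.6453

32.6453


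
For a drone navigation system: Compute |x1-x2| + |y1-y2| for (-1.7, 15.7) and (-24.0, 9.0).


|(-1.7)-(-24)| + |15.7-9| = 22.3 + 6.7 = 29

29


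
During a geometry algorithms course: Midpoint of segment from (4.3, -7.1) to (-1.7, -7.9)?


M = ((4.3+(-1.7))/2, ((-7.1)+(-7.9))/2)
= (1.3, -7.5)

(1.3, -7.5)
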